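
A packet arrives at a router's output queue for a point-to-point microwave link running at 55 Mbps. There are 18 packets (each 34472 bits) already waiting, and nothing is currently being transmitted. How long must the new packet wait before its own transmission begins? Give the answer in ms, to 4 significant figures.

11.28 ms

Each queued packet: L/R = 34472/55000000 = 0.626764 ms.
18 queued → 11.2817 ms.
Queuing delay = 11.28 ms.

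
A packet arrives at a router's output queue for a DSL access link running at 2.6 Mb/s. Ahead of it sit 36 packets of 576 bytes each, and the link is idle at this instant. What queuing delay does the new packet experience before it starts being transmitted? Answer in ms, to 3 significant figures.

Each queued packet: L/R = 4608/2600000 = 1.77231 ms.
36 queued → 63.8031 ms.
Queuing delay = 63.8 ms.

63.8 ms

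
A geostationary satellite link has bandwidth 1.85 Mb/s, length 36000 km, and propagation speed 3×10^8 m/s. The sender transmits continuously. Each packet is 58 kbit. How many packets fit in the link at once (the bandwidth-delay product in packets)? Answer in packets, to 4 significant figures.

Propagation delay = 36000000 / 300000000 = 0.12 s.
BDP = R × t_prop = 1850000 × 0.12 = 222000 bits.
In packets of 58000 bits: 3.828 packets.

3.828 packets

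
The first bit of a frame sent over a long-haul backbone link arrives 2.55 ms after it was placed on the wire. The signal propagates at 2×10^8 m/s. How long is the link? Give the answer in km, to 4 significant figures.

510.0 km

d = s × t_prop = 200000000 × 0.00255 = 510.0 km.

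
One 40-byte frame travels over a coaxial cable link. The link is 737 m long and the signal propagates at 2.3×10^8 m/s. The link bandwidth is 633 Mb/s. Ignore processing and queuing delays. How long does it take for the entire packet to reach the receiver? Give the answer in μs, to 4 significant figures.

L = 40 × 8 = 320 bits.
Transmission delay = L/R = 320 / 633000000 = 0.505529 μs.
Propagation delay = d/s = 737 m / 2.3e+08 m/s = 3.20435 μs.
Total = 3.710 μs.

3.710 μs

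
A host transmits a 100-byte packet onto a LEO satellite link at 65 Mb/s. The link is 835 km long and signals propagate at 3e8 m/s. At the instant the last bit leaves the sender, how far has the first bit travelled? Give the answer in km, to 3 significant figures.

3.69 km

t_tx = L/R = 800/65000000 = 1.23077e-05 s.
Distance = s × t_tx = 300000000 × 1.23077e-05 = 3.69 km.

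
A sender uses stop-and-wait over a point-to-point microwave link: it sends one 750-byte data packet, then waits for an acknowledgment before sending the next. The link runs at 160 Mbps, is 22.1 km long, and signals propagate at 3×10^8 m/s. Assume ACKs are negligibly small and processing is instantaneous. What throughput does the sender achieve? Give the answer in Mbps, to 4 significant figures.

t_tx = L/R = 6000/160000000 = 3.75e-05 s.
t_prop = 22100/300000000 = 7.36667e-05 s; RTT = 0.000147333 s.
Cycle = t_tx + RTT = 0.000184833 s.
Throughput = L / cycle = 6000 / 0.000184833 = 32.46 Mbps.

32.46 Mbps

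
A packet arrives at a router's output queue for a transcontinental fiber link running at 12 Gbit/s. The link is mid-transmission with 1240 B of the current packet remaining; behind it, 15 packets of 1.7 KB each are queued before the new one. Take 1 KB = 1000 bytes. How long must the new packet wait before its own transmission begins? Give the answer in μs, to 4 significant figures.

17.83 μs

Each queued packet: L/R = 13600/12000000000 = 1.13333 μs.
15 queued → 17 μs.
Plus remaining 9920 bits of current packet: 0.826667 μs.
Queuing delay = 17.83 μs.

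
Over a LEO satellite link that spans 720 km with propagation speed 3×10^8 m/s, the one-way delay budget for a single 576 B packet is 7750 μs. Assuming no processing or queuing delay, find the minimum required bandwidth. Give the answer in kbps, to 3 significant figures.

861 kbps

L = 4608 bits.
Propagation delay = 720000 / 300000000 = 2400 μs.
Transmission budget = 7750 − 2400 = 5350 μs.
R ≥ L / t_tx = 4608 bits / 0.00535 s = 861 kbps.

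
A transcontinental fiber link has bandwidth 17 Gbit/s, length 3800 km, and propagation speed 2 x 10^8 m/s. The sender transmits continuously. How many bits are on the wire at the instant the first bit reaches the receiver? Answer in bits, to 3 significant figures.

Propagation delay = 3800000 / 200000000 = 0.019 s.
BDP = R × t_prop = 17000000000 × 0.019 = 323000000 bits.

323000000 bits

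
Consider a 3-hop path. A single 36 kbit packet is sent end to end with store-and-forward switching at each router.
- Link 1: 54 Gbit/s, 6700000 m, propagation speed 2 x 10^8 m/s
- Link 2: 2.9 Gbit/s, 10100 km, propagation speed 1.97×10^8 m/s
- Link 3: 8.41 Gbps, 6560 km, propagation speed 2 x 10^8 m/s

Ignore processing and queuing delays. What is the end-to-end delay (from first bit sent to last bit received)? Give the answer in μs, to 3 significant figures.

L = 36000 bits.
Transmission delays (L/R per hop): 0.666667, 12.4138, 4.28062 μs; sum = 17.3611 μs.
Propagation delays (d/s per hop): 33500, 51269, 32800 μs; sum = 117569 μs.
End-to-end = 118000 μs.

118000 μs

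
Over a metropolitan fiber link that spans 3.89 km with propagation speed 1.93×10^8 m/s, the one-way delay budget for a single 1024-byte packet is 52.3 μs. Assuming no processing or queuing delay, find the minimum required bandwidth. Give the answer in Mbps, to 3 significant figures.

255 Mbps

L = 8192 bits.
Propagation delay = 3890 / 193000000 = 20.1554 μs.
Transmission budget = 52.3 − 20.1554 = 32.1446 μs.
R ≥ L / t_tx = 8192 bits / 3.21446e-05 s = 255 Mbps.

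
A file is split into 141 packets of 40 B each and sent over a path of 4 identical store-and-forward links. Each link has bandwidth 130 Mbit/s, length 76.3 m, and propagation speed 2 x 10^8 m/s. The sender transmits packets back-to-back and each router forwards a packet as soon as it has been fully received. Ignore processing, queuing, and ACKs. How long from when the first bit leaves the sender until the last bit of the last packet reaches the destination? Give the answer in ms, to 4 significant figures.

Per-hop transmission t_tx = L/R = 320/130000000 = 0.00246154 ms.
Per-hop propagation t_prop = 76.3/200000000 = 0.0003815 ms.
Pipeline fill: first packet needs 4·t_tx to clear all hops; remaining 140 packets each add one t_tx.
Total = (4+141-1)·t_tx + 4·t_prop = 144·0.00246154 + 4·0.0003815 = 0.3560 ms.

0.3560 ms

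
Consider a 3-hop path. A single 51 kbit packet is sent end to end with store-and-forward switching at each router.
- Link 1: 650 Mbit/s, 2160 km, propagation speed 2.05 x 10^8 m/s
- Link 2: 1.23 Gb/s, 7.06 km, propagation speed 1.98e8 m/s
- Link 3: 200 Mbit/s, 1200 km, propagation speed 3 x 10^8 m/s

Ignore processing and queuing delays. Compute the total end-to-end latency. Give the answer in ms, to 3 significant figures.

14.9 ms

L = 51000 bits.
Transmission delays (L/R per hop): 0.0784615, 0.0414634, 0.255 ms; sum = 0.374925 ms.
Propagation delays (d/s per hop): 10.5366, 0.0356566, 4 ms; sum = 14.5722 ms.
End-to-end = 14.9 ms.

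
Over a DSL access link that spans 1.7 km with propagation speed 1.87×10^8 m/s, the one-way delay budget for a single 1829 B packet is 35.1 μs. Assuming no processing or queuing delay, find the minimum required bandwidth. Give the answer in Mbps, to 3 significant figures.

L = 14632 bits.
Propagation delay = 1700 / 187000000 = 9.09091 μs.
Transmission budget = 35.1 − 9.09091 = 26.0091 μs.
R ≥ L / t_tx = 14632 bits / 2.60091e-05 s = 563 Mbps.

563 Mbps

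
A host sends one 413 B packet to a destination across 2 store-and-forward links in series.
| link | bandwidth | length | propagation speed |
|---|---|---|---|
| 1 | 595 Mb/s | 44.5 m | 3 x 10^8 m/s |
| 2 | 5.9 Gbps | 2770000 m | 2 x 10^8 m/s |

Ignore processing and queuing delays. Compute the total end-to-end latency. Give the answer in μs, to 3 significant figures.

13900 μs

L = 413 × 8 = 3304 bits.
Transmission delays (L/R per hop): 5.55294, 0.56 μs; sum = 6.11294 μs.
Propagation delays (d/s per hop): 0.148333, 13850 μs; sum = 13850.1 μs.
End-to-end = 13900 μs.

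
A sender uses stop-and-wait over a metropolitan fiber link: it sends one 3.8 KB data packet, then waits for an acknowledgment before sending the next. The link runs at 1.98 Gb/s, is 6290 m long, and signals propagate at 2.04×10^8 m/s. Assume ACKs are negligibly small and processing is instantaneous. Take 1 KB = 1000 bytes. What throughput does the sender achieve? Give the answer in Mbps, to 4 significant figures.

t_tx = L/R = 30400/1980000000 = 1.53535e-05 s.
t_prop = 6290/204000000 = 3.08333e-05 s; RTT = 6.16667e-05 s.
Cycle = t_tx + RTT = 7.70202e-05 s.
Throughput = L / cycle = 30400 / 7.70202e-05 = 394.7 Mbps.

394.7 Mbps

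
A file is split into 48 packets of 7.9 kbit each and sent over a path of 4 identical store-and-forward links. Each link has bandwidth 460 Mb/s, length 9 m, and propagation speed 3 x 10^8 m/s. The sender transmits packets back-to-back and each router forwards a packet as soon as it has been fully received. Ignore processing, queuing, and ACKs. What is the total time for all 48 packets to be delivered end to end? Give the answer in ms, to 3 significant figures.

0.876 ms

Per-hop transmission t_tx = L/R = 7900/460000000 = 0.0171739 ms.
Per-hop propagation t_prop = 9/300000000 = 3e-05 ms.
Pipeline fill: first packet needs 4·t_tx to clear all hops; remaining 47 packets each add one t_tx.
Total = (4+48-1)·t_tx + 4·t_prop = 51·0.0171739 + 4·3e-05 = 0.876 ms.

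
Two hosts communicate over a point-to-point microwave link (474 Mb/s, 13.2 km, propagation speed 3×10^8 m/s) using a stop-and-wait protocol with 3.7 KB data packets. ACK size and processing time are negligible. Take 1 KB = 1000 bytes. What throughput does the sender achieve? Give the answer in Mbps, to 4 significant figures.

196.7 Mbps

t_tx = L/R = 29600/474000000 = 6.24473e-05 s.
t_prop = 13200/300000000 = 4.4e-05 s; RTT = 8.8e-05 s.
Cycle = t_tx + RTT = 0.000150447 s.
Throughput = L / cycle = 29600 / 0.000150447 = 196.7 Mbps.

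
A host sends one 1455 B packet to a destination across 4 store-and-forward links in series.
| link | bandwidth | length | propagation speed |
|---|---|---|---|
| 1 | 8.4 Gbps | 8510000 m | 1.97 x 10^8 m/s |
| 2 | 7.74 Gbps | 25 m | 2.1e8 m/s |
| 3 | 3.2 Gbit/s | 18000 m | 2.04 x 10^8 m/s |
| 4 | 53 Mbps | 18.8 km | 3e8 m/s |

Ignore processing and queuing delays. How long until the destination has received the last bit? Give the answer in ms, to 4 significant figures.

L = 1455 × 8 = 11640 bits.
Transmission delays (L/R per hop): 0.00138571, 0.00150388, 0.0036375, 0.219623 ms; sum = 0.22615 ms.
Propagation delays (d/s per hop): 43.198, 0.000119048, 0.0882353, 0.0626667 ms; sum = 43.349 ms.
End-to-end = 43.58 ms.

43.58 ms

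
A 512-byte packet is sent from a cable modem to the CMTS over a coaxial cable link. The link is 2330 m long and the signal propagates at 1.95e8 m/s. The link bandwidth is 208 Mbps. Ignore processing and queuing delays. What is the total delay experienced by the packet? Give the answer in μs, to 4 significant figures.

31.64 μs

L = 512 × 8 = 4096 bits.
Transmission delay = L/R = 4096 / 208000000 = 19.6923 μs.
Propagation delay = d/s = 2330 m / 195000000 m/s = 11.9487 μs.
Total = 31.64 μs.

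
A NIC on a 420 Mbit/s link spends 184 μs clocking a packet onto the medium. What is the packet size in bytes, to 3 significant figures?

9660 bytes

L = R × t_tx = 420000000 b/s × 0.000184 s = 77280 bits.
In bytes: 77280 / 8 = 9660 bytes.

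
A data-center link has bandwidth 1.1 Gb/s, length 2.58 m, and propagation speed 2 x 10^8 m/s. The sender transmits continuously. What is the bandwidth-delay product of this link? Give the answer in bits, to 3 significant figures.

Propagation delay = 2.58 / 200000000 = 1.29e-08 s.
BDP = R × t_prop = 1100000000 × 1.29e-08 = 14.19 bits.

14.2 bits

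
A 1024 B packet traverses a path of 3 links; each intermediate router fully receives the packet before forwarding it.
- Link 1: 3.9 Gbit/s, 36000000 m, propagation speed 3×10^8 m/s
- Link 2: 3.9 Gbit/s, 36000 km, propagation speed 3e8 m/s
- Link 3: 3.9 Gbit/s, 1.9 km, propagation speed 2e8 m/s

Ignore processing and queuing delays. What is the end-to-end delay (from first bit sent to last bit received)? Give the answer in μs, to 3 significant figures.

L = 1024 × 8 = 8192 bits.
Transmission delay per hop = L/R = 8192/3900000000 = 2.10051 μs; 3 hops → 6.30154 μs.
Propagation delays (d/s per hop): 120000, 120000, 9.5 μs; sum = 240010 μs.
End-to-end = 240000 μs.

240000 μs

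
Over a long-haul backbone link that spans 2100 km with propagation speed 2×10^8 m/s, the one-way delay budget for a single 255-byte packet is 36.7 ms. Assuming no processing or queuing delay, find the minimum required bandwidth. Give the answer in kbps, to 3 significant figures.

77.9 kbps

L = 2040 bits.
Propagation delay = 2100000 / 200000000 = 10.5 ms.
Transmission budget = 36.7 − 10.5 = 26.2 ms.
R ≥ L / t_tx = 2040 bits / 0.0262 s = 77.9 kbps.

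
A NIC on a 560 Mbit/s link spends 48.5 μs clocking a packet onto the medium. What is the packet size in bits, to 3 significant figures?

L = R × t_tx = 560000000 b/s × 4.85e-05 s = 27160 bits.

27200 bits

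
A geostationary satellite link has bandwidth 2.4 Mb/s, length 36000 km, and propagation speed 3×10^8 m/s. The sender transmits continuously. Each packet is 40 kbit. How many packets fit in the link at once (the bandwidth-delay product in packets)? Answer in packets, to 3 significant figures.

Propagation delay = 36000000 / 300000000 = 0.12 s.
BDP = R × t_prop = 2400000 × 0.12 = 288000 bits.
In packets of 40000 bits: 7.20 packets.

7.20 packets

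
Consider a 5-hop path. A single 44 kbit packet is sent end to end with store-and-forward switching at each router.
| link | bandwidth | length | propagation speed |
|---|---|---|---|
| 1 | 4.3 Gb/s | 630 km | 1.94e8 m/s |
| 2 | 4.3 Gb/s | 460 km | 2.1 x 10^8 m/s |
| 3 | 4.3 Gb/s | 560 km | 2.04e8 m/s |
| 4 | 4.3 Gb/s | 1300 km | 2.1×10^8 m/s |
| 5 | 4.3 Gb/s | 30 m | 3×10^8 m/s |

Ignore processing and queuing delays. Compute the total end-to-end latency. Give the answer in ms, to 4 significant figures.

14.42 ms

L = 44000 bits.
Transmission delay per hop = L/R = 44000/4300000000 = 0.0102326 ms; 5 hops → 0.0511628 ms.
Propagation delays (d/s per hop): 3.24742, 2.19048, 2.7451, 6.19048, 0.0001 ms; sum = 14.3736 ms.
End-to-end = 14.42 ms.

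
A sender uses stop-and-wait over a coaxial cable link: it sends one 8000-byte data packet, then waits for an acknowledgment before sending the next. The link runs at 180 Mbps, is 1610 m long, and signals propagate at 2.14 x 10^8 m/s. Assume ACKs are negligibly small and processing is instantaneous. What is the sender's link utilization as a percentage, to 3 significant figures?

95.9 %

t_tx = L/R = 64000/180000000 = 0.000355556 s.
t_prop = 1610/214000000 = 7.52336e-06 s; RTT = 1.50467e-05 s.
Cycle = t_tx + RTT = 0.000370602 s.
Utilization = t_tx / cycle = 0.000355556/0.000370602 = 95.9 %.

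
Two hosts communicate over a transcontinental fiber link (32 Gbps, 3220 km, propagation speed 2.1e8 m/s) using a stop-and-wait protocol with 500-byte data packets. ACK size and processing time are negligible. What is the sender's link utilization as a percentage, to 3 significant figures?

t_tx = L/R = 4000/32000000000 = 1.25e-07 s.
t_prop = 3220000/210000000 = 0.0153333 s; RTT = 0.0306667 s.
Cycle = t_tx + RTT = 0.0306668 s.
Utilization = t_tx / cycle = 1.25e-07/0.0306668 = 0.000408 %.

0.000408 %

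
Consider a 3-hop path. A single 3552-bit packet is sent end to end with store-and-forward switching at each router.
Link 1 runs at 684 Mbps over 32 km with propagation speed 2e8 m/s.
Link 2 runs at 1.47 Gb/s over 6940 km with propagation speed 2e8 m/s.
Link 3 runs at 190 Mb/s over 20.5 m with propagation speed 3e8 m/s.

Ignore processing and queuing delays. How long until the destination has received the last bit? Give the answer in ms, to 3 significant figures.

34.9 ms

Transmission delays (L/R per hop): 0.00519298, 0.00241633, 0.0186947 ms; sum = 0.026304 ms.
Propagation delays (d/s per hop): 0.16, 34.7, 6.83333e-05 ms; sum = 34.8601 ms.
End-to-end = 34.9 ms.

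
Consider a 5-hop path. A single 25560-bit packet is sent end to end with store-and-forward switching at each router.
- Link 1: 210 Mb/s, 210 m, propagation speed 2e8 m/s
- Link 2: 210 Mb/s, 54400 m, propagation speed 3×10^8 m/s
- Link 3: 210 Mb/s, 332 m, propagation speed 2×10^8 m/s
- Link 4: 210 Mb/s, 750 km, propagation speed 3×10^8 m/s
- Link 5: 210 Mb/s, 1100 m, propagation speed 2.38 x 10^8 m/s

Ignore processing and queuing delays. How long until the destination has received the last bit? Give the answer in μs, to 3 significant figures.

Transmission delay per hop = L/R = 25560/210000000 = 121.714 μs; 5 hops → 608.571 μs.
Propagation delays (d/s per hop): 1.05, 181.333, 1.66, 2500, 4.62185 μs; sum = 2688.67 μs.
End-to-end = 3300 μs.

3300 μs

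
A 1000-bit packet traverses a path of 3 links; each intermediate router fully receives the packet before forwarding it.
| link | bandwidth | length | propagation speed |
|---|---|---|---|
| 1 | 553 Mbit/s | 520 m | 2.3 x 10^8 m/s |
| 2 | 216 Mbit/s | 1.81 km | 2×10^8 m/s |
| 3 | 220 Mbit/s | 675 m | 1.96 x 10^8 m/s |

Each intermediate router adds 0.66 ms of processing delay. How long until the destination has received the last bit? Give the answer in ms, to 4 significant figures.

Transmission delays (L/R per hop): 0.00180832, 0.00462963, 0.00454545 ms; sum = 0.0109834 ms.
Propagation delays (d/s per hop): 0.00226087, 0.00905, 0.00344388 ms; sum = 0.0147547 ms.
Processing at 2 router(s): 2 × 0.66 ms = 1.32 ms.
End-to-end = 1.346 ms.

1.346 ms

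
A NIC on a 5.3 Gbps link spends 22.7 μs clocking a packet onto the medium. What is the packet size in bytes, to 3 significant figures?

L = R × t_tx = 5300000000 b/s × 2.27e-05 s = 120310 bits.
In bytes: 120310 / 8 = 15000 bytes.

15000 bytes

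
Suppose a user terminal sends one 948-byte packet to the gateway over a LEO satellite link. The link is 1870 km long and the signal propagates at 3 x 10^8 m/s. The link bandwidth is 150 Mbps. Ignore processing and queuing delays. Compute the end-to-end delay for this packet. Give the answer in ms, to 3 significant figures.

L = 948 × 8 = 7584 bits.
Transmission delay = L/R = 7584 / 150000000 = 0.05056 ms.
Propagation delay = d/s = 1870000 m / 300000000 m/s = 6.23333 ms.
Total = 6.28 ms.

6.28 ms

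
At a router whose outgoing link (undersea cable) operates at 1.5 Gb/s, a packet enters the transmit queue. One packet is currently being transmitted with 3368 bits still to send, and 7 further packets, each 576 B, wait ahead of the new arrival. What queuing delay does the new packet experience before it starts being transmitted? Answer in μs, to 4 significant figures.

Each queued packet: L/R = 4608/1500000000 = 3.072 μs.
7 queued → 21.504 μs.
Plus remaining 3368 bits of current packet: 2.24533 μs.
Queuing delay = 23.75 μs.

23.75 μs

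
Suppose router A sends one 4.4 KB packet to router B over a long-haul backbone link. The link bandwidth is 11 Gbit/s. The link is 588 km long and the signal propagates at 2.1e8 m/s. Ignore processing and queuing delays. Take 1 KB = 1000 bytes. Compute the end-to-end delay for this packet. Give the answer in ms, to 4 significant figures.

L = 35200 bits.
Transmission delay = L/R = 35200 / 11000000000 = 0.0032 ms.
Propagation delay = d/s = 588000 m / 210000000 m/s = 2.8 ms.
Total = 2.803 ms.

2.803 ms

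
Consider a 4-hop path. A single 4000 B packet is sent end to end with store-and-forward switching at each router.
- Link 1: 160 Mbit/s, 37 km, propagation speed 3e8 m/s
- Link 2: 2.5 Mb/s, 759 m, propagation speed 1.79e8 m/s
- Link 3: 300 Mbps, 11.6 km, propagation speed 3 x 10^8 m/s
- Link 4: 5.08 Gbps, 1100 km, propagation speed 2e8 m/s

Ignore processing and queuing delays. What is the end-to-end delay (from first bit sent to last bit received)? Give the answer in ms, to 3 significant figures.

18.8 ms

L = 4000 × 8 = 32000 bits.
Transmission delays (L/R per hop): 0.2, 12.8, 0.106667, 0.00629921 ms; sum = 13.113 ms.
Propagation delays (d/s per hop): 0.123333, 0.00424022, 0.0386667, 5.5 ms; sum = 5.66624 ms.
End-to-end = 18.8 ms.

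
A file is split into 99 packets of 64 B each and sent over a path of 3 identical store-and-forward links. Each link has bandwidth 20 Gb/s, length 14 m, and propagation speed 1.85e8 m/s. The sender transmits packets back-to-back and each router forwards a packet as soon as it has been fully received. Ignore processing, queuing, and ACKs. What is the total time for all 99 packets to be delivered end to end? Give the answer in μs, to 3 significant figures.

Per-hop transmission t_tx = L/R = 512/20000000000 = 0.0256 μs.
Per-hop propagation t_prop = 14/185000000 = 0.0756757 μs.
Pipeline fill: first packet needs 3·t_tx to clear all hops; remaining 98 packets each add one t_tx.
Total = (3+99-1)·t_tx + 3·t_prop = 101·0.0256 + 3·0.0756757 = 2.81 μs.

2.81 μs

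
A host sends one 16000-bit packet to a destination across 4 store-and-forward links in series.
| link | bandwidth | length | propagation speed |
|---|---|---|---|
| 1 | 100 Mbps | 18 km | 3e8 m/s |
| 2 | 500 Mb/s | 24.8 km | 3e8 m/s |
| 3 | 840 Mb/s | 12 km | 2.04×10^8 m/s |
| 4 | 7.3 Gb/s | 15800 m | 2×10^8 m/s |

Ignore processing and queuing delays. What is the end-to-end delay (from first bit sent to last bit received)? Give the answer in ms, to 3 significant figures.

Transmission delays (L/R per hop): 0.16, 0.032, 0.0190476, 0.00219178 ms; sum = 0.213239 ms.
Propagation delays (d/s per hop): 0.06, 0.0826667, 0.0588235, 0.079 ms; sum = 0.28049 ms.
End-to-end = 0.494 ms.

0.494 ms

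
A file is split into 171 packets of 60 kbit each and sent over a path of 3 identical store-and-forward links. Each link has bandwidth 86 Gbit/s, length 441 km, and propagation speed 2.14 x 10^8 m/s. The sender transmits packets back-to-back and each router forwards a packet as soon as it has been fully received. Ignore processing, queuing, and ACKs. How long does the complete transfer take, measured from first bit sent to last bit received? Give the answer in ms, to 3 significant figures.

Per-hop transmission t_tx = L/R = 60000/86000000000 = 0.000697674 ms.
Per-hop propagation t_prop = 441000/214000000 = 2.06075 ms.
Pipeline fill: first packet needs 3·t_tx to clear all hops; remaining 170 packets each add one t_tx.
Total = (3+171-1)·t_tx + 3·t_prop = 173·0.000697674 + 3·2.06075 = 6.30 ms.

6.30 ms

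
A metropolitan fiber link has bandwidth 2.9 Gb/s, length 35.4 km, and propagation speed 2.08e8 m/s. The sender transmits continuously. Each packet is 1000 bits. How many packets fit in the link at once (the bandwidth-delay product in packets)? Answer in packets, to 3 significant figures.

494 packets

Propagation delay = 35400 / 208000000 = 0.000170192 s.
BDP = R × t_prop = 2900000000 × 0.000170192 = 493558 bits.
In packets of 1000 bits: 494 packets.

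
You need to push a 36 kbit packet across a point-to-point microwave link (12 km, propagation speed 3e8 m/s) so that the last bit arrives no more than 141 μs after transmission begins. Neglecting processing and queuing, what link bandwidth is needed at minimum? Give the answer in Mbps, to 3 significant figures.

Propagation delay = 12000 / 300000000 = 40 μs.
Transmission budget = 141 − 40 = 101 μs.
R ≥ L / t_tx = 36000 bits / 0.000101 s = 356 Mbps.

356 Mbps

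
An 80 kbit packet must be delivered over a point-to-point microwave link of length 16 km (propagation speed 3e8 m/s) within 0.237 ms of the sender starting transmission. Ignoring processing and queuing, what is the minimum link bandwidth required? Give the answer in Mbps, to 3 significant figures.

Propagation delay = 16000 / 300000000 = 0.0533333 ms.
Transmission budget = 0.237 − 0.0533333 = 0.183667 ms.
R ≥ L / t_tx = 80000 bits / 0.000183667 s = 436 Mbps.

436 Mbps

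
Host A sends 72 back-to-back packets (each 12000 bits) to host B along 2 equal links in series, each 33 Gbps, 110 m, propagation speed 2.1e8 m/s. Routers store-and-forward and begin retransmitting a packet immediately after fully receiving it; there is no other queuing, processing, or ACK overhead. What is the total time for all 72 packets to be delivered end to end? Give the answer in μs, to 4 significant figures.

Per-hop transmission t_tx = L/R = 12000/33000000000 = 0.363636 μs.
Per-hop propagation t_prop = 110/210000000 = 0.52381 μs.
Pipeline fill: first packet needs 2·t_tx to clear all hops; remaining 71 packets each add one t_tx.
Total = (2+72-1)·t_tx + 2·t_prop = 73·0.363636 + 2·0.52381 = 27.59 μs.

27.59 μs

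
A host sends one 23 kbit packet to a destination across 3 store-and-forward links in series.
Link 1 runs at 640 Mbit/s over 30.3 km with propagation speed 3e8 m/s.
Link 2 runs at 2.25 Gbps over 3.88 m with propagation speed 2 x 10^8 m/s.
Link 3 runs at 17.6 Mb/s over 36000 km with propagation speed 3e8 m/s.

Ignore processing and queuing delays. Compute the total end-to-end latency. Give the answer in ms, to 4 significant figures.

L = 23000 bits.
Transmission delays (L/R per hop): 0.0359375, 0.0102222, 1.30682 ms; sum = 1.35298 ms.
Propagation delays (d/s per hop): 0.101, 1.94e-05, 120 ms; sum = 120.101 ms.
End-to-end = 121.5 ms.

121.5 ms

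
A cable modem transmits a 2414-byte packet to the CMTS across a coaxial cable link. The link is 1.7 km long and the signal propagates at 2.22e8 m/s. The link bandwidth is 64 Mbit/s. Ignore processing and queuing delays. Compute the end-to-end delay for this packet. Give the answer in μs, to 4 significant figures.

L = 2414 × 8 = 19312 bits.
Transmission delay = L/R = 19312 / 64000000 = 301.75 μs.
Propagation delay = d/s = 1700 m / 2.22e+08 m/s = 7.65766 μs.
Total = 309.4 μs.

309.4 μs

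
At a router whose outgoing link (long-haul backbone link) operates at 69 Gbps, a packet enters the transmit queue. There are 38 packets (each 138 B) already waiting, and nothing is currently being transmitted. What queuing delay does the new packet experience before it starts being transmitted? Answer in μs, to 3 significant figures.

Each queued packet: L/R = 1104/69000000000 = 0.016 μs.
38 queued → 0.608 μs.
Queuing delay = 0.608 μs.

0.608 μs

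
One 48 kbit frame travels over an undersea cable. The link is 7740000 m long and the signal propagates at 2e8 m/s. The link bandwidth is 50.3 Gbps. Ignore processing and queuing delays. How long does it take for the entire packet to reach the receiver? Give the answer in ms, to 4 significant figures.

L = 48000 bits.
Transmission delay = L/R = 48000 / 50300000000 = 0.000954274 ms.
Propagation delay = d/s = 7740000 m / 200000000 m/s = 38.7 ms.
Total = 38.70 ms.

38.70 ms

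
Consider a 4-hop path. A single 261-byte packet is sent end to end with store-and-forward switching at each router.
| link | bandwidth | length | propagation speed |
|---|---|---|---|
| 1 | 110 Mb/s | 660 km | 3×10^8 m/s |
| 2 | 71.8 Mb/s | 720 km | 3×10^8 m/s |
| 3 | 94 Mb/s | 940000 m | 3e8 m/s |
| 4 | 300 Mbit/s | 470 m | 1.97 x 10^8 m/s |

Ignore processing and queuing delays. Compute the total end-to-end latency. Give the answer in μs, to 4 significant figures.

L = 261 × 8 = 2088 bits.
Transmission delays (L/R per hop): 18.9818, 29.0808, 22.2128, 6.96 μs; sum = 77.2354 μs.
Propagation delays (d/s per hop): 2200, 2400, 3133.33, 2.38579 μs; sum = 7735.72 μs.
End-to-end = 7813 μs.

7813 μs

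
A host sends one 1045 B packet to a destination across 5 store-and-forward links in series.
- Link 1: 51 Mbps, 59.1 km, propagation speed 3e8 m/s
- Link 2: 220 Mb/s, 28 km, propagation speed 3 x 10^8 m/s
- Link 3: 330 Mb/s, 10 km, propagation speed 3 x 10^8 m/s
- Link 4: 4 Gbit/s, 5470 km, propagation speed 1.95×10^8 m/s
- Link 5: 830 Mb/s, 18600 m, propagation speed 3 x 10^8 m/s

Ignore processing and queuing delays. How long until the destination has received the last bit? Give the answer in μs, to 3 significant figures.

L = 1045 × 8 = 8360 bits.
Transmission delays (L/R per hop): 163.922, 38, 25.3333, 2.09, 10.0723 μs; sum = 239.417 μs.
Propagation delays (d/s per hop): 197, 93.3333, 33.3333, 28051.3, 62 μs; sum = 28436.9 μs.
End-to-end = 28700 μs.

28700 μs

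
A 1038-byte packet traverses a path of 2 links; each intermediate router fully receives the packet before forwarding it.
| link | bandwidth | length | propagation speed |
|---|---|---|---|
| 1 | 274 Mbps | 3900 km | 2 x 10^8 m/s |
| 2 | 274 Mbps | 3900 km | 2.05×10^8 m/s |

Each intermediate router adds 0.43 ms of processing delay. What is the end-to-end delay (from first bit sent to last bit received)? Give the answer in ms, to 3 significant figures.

39.0 ms

L = 1038 × 8 = 8304 bits.
Transmission delay per hop = L/R = 8304/274000000 = 0.0303066 ms; 2 hops → 0.0606131 ms.
Propagation delays (d/s per hop): 19.5, 19.0244 ms; sum = 38.5244 ms.
Processing at 1 router(s): 1 × 0.43 ms = 0.43 ms.
End-to-end = 39.0 ms.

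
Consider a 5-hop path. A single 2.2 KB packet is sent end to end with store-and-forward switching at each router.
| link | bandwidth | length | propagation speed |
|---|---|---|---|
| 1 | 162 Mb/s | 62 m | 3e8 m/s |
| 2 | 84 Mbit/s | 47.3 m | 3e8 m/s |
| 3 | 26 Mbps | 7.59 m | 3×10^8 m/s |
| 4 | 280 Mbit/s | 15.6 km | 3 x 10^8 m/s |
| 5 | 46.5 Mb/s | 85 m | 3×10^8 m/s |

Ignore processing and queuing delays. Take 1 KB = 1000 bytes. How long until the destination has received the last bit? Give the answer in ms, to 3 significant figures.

1.49 ms

L = 17600 bits.
Transmission delays (L/R per hop): 0.108642, 0.209524, 0.676923, 0.0628571, 0.378495 ms; sum = 1.43644 ms.
Propagation delays (d/s per hop): 0.000206667, 0.000157667, 2.53e-05, 0.052, 0.000283333 ms; sum = 0.052673 ms.
End-to-end = 1.49 ms.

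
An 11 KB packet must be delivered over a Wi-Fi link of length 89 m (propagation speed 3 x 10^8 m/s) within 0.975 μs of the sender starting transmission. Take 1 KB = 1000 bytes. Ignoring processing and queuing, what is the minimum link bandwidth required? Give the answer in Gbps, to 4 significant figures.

129.7 Gbps

L = 88000 bits.
Propagation delay = 89 / 300000000 = 0.296667 μs.
Transmission budget = 0.975 − 0.296667 = 0.678333 μs.
R ≥ L / t_tx = 88000 bits / 6.78333e-07 s = 129.7 Gbps.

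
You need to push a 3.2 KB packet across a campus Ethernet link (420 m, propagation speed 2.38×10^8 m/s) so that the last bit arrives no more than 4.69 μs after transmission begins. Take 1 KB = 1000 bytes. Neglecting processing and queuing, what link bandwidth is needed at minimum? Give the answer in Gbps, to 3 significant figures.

L = 25600 bits.
Propagation delay = 420 / 238000000 = 1.76471 μs.
Transmission budget = 4.69 − 1.76471 = 2.92529 μs.
R ≥ L / t_tx = 25600 bits / 2.92529e-06 s = 8.75 Gbps.

8.75 Gbps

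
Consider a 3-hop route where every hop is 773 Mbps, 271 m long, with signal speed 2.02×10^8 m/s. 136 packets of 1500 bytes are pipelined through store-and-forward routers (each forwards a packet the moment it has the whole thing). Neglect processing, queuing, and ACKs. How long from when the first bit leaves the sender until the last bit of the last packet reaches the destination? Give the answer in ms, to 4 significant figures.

Per-hop transmission t_tx = L/R = 12000/773000000 = 0.0155239 ms.
Per-hop propagation t_prop = 271/202000000 = 0.00134158 ms.
Pipeline fill: first packet needs 3·t_tx to clear all hops; remaining 135 packets each add one t_tx.
Total = (3+136-1)·t_tx + 3·t_prop = 138·0.0155239 + 3·0.00134158 = 2.146 ms.

2.146 ms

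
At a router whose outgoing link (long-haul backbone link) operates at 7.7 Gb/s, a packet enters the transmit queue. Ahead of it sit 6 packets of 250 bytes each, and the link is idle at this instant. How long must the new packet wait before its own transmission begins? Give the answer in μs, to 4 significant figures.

1.558 μs

Each queued packet: L/R = 2000/7700000000 = 0.25974 μs.
6 queued → 1.55844 μs.
Queuing delay = 1.558 μs.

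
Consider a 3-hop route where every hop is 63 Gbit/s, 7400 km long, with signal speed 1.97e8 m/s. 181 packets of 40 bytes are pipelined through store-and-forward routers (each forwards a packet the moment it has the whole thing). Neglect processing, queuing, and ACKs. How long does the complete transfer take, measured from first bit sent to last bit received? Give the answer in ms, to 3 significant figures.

113 ms

Per-hop transmission t_tx = L/R = 320/63000000000 = 5.07937e-06 ms.
Per-hop propagation t_prop = 7400000/197000000 = 37.5635 ms.
Pipeline fill: first packet needs 3·t_tx to clear all hops; remaining 180 packets each add one t_tx.
Total = (3+181-1)·t_tx + 3·t_prop = 183·5.07937e-06 + 3·37.5635 = 113 ms.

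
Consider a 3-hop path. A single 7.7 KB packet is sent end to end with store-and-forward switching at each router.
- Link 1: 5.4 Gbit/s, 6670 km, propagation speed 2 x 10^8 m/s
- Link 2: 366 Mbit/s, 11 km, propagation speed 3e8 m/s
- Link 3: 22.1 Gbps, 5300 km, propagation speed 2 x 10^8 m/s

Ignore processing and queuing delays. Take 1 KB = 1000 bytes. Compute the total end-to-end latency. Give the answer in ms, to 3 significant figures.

60.1 ms

L = 61600 bits.
Transmission delays (L/R per hop): 0.0114074, 0.168306, 0.00278733 ms; sum = 0.182501 ms.
Propagation delays (d/s per hop): 33.35, 0.0366667, 26.5 ms; sum = 59.8867 ms.
End-to-end = 60.1 ms.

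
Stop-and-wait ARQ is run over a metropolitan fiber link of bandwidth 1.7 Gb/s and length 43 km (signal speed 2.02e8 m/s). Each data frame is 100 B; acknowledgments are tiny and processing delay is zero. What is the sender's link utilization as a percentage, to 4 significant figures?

0.1104 %

t_tx = L/R = 800/1700000000 = 4.70588e-07 s.
t_prop = 43000/202000000 = 0.000212871 s; RTT = 0.000425743 s.
Cycle = t_tx + RTT = 0.000426213 s.
Utilization = t_tx / cycle = 4.70588e-07/0.000426213 = 0.1104 %.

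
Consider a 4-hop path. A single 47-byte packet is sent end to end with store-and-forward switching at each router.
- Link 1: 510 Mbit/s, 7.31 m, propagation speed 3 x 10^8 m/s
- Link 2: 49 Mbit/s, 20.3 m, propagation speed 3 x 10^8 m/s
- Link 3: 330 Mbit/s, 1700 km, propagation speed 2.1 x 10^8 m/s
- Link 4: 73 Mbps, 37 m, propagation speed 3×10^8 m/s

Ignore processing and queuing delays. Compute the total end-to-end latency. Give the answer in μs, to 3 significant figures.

8110 μs

L = 47 × 8 = 376 bits.
Transmission delays (L/R per hop): 0.737255, 7.67347, 1.13939, 5.15068 μs; sum = 14.7008 μs.
Propagation delays (d/s per hop): 0.0243667, 0.0676667, 8095.24, 0.123333 μs; sum = 8095.45 μs.
End-to-end = 8110 μs.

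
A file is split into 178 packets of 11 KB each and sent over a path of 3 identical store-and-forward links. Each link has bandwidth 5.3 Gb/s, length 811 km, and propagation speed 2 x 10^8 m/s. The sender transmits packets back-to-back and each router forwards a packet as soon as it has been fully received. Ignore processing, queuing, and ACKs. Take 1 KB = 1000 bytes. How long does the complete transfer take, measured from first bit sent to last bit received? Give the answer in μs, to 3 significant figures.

Per-hop transmission t_tx = L/R = 88000/5300000000 = 16.6038 μs.
Per-hop propagation t_prop = 811000/200000000 = 4055 μs.
Pipeline fill: first packet needs 3·t_tx to clear all hops; remaining 177 packets each add one t_tx.
Total = (3+178-1)·t_tx + 3·t_prop = 180·16.6038 + 3·4055 = 15200 μs.

15200 μs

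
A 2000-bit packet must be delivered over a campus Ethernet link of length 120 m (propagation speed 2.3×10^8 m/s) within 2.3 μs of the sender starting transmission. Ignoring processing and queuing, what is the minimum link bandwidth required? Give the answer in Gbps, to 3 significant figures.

Propagation delay = 120 / 2.3e+08 = 0.521739 μs.
Transmission budget = 2.3 − 0.521739 = 1.77826 μs.
R ≥ L / t_tx = 2000 bits / 1.77826e-06 s = 1.12 Gbps.

1.12 Gbps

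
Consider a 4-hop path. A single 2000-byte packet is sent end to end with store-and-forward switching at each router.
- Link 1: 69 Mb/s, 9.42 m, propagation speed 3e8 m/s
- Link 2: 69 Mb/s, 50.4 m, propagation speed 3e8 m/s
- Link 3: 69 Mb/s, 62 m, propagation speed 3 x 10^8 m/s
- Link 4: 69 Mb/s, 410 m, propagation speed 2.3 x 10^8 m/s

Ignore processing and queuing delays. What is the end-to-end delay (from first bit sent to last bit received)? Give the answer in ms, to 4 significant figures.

L = 2000 × 8 = 16000 bits.
Transmission delay per hop = L/R = 16000/69000000 = 0.231884 ms; 4 hops → 0.927536 ms.
Propagation delays (d/s per hop): 3.14e-05, 0.000168, 0.000206667, 0.00178261 ms; sum = 0.00218868 ms.
End-to-end = 0.9297 ms.

0.9297 ms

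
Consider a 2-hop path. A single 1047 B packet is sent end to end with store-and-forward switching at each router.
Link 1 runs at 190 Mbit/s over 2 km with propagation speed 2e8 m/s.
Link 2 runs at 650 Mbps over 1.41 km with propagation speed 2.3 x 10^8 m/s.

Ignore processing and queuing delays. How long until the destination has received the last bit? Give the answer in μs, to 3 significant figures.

73.1 μs

L = 1047 × 8 = 8376 bits.
Transmission delays (L/R per hop): 44.0842, 12.8862 μs; sum = 56.9704 μs.
Propagation delays (d/s per hop): 10, 6.13043 μs; sum = 16.1304 μs.
End-to-end = 73.1 μs.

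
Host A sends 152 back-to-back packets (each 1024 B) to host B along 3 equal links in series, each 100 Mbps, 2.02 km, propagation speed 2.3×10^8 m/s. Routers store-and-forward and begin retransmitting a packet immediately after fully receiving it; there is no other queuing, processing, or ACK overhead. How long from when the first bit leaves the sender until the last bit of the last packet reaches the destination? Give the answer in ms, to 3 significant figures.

Per-hop transmission t_tx = L/R = 8192/100000000 = 0.08192 ms.
Per-hop propagation t_prop = 2020/2.3e+08 = 0.00878261 ms.
Pipeline fill: first packet needs 3·t_tx to clear all hops; remaining 151 packets each add one t_tx.
Total = (3+152-1)·t_tx + 3·t_prop = 154·0.08192 + 3·0.00878261 = 12.6 ms.

12.6 ms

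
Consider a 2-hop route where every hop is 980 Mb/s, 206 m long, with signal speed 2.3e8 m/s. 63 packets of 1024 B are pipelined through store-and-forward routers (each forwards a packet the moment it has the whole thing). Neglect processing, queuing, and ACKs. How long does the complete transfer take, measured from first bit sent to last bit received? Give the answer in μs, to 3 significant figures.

Per-hop transmission t_tx = L/R = 8192/980000000 = 8.35918 μs.
Per-hop propagation t_prop = 206/2.3e+08 = 0.895652 μs.
Pipeline fill: first packet needs 2·t_tx to clear all hops; remaining 62 packets each add one t_tx.
Total = (2+63-1)·t_tx + 2·t_prop = 64·8.35918 + 2·0.895652 = 537 μs.

537 μs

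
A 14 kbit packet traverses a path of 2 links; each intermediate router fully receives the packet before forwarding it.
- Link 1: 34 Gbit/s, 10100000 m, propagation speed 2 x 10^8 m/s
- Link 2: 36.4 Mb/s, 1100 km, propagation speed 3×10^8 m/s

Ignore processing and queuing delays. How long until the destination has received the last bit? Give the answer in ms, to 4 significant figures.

L = 14000 bits.
Transmission delays (L/R per hop): 0.000411765, 0.384615 ms; sum = 0.385027 ms.
Propagation delays (d/s per hop): 50.5, 3.66667 ms; sum = 54.1667 ms.
End-to-end = 54.55 ms.

54.55 ms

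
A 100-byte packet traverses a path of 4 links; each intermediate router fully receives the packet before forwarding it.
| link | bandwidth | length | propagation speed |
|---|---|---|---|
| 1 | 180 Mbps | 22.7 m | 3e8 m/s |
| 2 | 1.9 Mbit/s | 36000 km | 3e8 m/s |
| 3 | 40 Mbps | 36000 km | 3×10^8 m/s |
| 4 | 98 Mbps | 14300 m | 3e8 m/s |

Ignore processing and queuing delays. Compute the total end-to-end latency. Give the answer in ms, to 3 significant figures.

L = 100 × 8 = 800 bits.
Transmission delays (L/R per hop): 0.00444444, 0.421053, 0.02, 0.00816327 ms; sum = 0.45366 ms.
Propagation delays (d/s per hop): 7.56667e-05, 120, 120, 0.0476667 ms; sum = 240.048 ms.
End-to-end = 241 ms.

241 ms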